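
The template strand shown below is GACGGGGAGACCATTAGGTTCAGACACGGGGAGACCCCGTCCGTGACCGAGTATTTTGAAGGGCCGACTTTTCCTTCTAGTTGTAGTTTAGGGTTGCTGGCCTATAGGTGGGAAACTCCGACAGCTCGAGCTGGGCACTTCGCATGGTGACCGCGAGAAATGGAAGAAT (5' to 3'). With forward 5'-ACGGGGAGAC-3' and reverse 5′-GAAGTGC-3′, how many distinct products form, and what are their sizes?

The forward primer ACGGGGAGAC matches the top strand at positions 2–11, 26–35.
The reverse primer's reverse complement is GCACTTC, matching at positions 135–141.
Each forward site pairs with the reverse site to give a product ending at position 141: sizes 140, 116 bp.

Two products: 140 bp, 116 bp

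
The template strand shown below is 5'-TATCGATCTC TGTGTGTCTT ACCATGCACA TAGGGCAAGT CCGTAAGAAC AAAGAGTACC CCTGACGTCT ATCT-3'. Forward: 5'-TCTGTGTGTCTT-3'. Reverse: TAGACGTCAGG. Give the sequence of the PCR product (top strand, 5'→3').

5'-TCTGTGTGTCTTACCATGCACATAGGGCAAGTCCGTAAGAACAAAGAGTACCCCTGACGTCTA-3'

Forward primer TCTGTGTGTCTT is found on the top strand at positions 9–20.
Reverse complement of the reverse primer: CCTGACGTCTA. This occurs on the top strand at positions 61–71.
The product is the template from position 9 through 71 (63 bp).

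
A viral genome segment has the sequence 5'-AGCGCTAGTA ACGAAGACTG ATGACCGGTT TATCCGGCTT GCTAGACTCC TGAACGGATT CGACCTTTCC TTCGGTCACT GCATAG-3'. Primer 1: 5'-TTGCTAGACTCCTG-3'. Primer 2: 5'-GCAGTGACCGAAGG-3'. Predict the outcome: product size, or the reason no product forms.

Yes — a 44 bp product.

Primer 1 (TTGCTAGACTCCTG) matches the top strand at positions 39–52; it acts as a forward primer.
Primer 2's reverse complement is CCTTCGGTCACTGC, matching the top strand at positions 69–82; it acts as a reverse primer.
The 3' ends face each other across positions 39–82, giving a 44 bp product.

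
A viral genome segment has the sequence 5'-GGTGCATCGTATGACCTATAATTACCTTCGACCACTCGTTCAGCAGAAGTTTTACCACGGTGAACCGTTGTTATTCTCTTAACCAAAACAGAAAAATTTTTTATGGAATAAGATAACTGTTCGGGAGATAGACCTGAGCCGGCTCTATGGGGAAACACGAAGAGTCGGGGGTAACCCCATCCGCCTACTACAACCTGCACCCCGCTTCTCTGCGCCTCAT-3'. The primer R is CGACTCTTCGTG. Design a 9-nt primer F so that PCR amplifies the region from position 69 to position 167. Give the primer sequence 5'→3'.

The reverse primer's reverse complement CACGAAGAGTCG matches the template at positions 156–167; the product starts at position 69.
The forward primer is identical to the top strand over positions 69–77: TGTTATTCT.

5'-TGTTATTCT-3'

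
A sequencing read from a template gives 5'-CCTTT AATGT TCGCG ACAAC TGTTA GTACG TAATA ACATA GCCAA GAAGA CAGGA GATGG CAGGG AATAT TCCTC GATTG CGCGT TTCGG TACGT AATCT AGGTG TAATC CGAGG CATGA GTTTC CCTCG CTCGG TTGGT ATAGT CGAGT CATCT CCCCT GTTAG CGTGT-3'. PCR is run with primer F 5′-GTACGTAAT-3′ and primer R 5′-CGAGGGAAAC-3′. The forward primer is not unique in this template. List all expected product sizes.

The forward primer GTACGTAAT matches the top strand at positions 26–34, 90–98.
The reverse primer's reverse complement is GTTTCCCTCG, matching at positions 121–130.
Each forward site pairs with the reverse site to give a product ending at position 130: sizes 105, 41 bp.

105 bp, 41 bp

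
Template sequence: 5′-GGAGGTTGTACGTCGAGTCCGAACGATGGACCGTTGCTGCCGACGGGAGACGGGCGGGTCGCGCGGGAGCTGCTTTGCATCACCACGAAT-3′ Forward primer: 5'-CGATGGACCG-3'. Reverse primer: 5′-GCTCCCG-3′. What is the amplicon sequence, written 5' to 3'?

Forward primer CGATGGACCG is found on the top strand at positions 24–33.
Reverse complement of the reverse primer: CGGGAGC. This occurs on the top strand at positions 64–70.
The product is the template from position 24 through 70 (47 bp).

5'-CGATGGACCGTTGCTGCCGACGGGAGACGGGCGGGTCGCGCGGGAGC-3'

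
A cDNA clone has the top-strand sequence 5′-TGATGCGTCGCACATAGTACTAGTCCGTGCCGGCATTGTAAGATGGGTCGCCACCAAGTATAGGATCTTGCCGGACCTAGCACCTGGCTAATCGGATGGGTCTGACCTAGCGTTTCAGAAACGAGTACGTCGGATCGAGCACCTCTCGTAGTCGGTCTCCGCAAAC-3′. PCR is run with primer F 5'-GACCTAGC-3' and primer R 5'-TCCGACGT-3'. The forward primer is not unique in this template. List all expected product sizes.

61 bp, 31 bp

The forward primer GACCTAGC matches the top strand at positions 74–81, 104–111.
The reverse primer's reverse complement is ACGTCGGA, matching at positions 127–134.
Each forward site pairs with the reverse site to give a product ending at position 134: sizes 61, 31 bp.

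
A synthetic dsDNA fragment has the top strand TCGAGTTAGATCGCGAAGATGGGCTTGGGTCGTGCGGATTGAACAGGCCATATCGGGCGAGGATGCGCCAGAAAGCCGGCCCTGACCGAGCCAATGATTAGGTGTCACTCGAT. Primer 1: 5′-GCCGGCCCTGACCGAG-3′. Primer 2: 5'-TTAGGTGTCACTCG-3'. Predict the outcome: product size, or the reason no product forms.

No product — both primers anneal to the same strand and extend in the same direction.

Primer 1 (GCCGGCCCTGACCGAG) matches the top strand at positions 75–90 (3' end points downstream).
Primer 2 (TTAGGTGTCACTCG) also matches the top strand directly, at positions 98–111 — its reverse complement CGAGTGACACCTAA is not present.
Both primers anneal to the bottom strand with 3' ends pointing the same way, so neither can prime synthesis back toward the other.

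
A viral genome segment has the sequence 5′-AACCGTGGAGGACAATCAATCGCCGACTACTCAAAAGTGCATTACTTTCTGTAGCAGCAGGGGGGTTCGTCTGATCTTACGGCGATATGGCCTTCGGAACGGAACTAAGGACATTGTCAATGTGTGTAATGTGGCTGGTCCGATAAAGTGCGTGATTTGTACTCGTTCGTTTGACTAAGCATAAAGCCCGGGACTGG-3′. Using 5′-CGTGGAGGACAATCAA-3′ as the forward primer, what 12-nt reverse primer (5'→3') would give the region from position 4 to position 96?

The product's 3' end on the top strand is position 96.
The reverse primer anneals to the top strand over positions 85–96, i.e. to ATATGGCCTTCG.
Its sequence written 5'→3' is the reverse complement: CGAAGGCCATAT.

5'-CGAAGGCCATAT-3'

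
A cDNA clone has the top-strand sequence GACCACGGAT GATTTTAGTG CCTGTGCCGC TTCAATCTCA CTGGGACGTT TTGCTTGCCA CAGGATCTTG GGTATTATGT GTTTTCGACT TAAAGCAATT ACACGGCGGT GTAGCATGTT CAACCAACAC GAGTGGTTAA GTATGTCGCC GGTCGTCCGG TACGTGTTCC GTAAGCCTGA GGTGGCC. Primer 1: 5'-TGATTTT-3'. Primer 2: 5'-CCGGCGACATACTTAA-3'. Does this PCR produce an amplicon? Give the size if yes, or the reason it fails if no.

Primer 1 (TGATTTT) matches the top strand at positions 10–16; it acts as a forward primer.
Primer 2's reverse complement is TTAAGTATGTCGCCGG, matching the top strand at positions 137–152; it acts as a reverse primer.
The 3' ends face each other across positions 10–152, giving a 143 bp product.

Yes — a 143 bp product.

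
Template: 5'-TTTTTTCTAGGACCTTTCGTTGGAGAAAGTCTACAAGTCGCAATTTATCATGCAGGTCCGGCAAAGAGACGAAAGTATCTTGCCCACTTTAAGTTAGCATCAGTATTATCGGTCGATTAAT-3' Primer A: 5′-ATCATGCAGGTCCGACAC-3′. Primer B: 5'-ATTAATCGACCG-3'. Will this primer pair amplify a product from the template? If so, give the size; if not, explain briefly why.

Primer A (ATCATGCAGGTCCGACAC) does not match the top strand, and its reverse complement GTGTCGGACCTGCATGAT does not match either.
With no annealing site for primer A, no amplification occurs.

No product — primer A has no binding site in the template.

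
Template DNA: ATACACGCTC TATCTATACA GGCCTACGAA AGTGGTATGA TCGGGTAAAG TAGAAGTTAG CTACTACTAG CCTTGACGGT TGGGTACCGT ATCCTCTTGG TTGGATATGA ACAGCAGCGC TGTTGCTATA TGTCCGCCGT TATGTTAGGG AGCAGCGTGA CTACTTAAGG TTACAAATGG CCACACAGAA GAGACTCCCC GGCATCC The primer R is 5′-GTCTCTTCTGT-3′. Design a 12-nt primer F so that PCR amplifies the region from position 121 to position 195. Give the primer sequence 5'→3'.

The reverse primer's reverse complement ACAGAAGAGAC matches the template at positions 185–195; the product starts at position 121.
The forward primer is identical to the top strand over positions 121–132: TGTTGCTATATG.

5'-TGTTGCTATATG-3'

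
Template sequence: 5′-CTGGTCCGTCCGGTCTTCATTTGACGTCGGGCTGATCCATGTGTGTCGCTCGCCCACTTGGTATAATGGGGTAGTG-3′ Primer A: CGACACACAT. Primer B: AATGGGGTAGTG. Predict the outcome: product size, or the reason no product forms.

No product — the primers' 3' ends point away from each other.

Primer A (CGACACACAT) has reverse complement ATGTGTGTCG, which matches the top strand at positions 39–48; primer A anneals to the top strand there with its 3' end pointing upstream toward position 39.
Primer B (AATGGGGTAGTG) matches the top strand directly at positions 65–76; it anneals to the bottom strand with its 3' end pointing downstream toward position 76.
The 3' ends diverge (primer A extends toward position 1, primer B toward position 76), so the primers never converge on a shared product.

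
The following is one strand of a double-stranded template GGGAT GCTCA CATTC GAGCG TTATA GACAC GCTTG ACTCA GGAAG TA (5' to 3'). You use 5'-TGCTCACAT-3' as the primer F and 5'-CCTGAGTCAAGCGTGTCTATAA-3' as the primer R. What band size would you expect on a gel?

38 bp

The forward primer matches the template at positions 5–13.
The reverse primer's reverse complement is TTATAGACACGCTTGACTCAGG, which matches the template at positions 21–42.
Product length = (reverse-primer end) − (forward-primer start) + 1 = 42 − 5 + 1 = 38 bp.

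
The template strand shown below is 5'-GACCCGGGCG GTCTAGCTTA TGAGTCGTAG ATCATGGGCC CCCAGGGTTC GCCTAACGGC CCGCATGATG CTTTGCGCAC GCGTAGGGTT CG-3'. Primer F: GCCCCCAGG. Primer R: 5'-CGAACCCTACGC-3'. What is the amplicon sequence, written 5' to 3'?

5'-GCCCCCAGGGTTCGCCTAACGGCCCGCATGATGCTTTGCGCACGCGTAGGGTTCG-3'

The forward primer matches the template at positions 38–46.
Reverse complement of the reverse primer: GCGTAGGGTTCG. This occurs on the top strand at positions 81–92.
The product is the template from position 38 through 92 (55 bp).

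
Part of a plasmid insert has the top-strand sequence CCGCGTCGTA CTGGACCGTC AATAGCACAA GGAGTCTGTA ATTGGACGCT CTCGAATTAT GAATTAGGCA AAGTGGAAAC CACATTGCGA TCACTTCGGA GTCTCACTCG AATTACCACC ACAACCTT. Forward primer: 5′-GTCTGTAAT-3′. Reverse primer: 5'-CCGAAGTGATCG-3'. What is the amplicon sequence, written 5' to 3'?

Forward primer GTCTGTAAT is found on the top strand at positions 34–42.
Reverse complement of the reverse primer: CGATCACTTCGG. This occurs on the top strand at positions 88–99.
The product is the template from position 34 through 99 (66 bp).

5'-GTCTGTAATTGGACGCTCTCGAATTATGAATTAGGCAAAGTGGAAACCACATTGCGATCACTTCGG-3'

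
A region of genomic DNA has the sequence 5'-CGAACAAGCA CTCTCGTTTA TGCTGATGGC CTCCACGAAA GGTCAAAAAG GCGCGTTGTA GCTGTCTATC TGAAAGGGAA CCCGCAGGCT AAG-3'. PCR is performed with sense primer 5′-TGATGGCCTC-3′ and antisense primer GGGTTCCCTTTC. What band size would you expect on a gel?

Scanning the template, TGATGGCCTC occurs at positions 24–33; this primer anneals to the bottom strand there with its 3' end pointing downstream.
Reverse complement of the reverse primer: GAAAGGGAACCC. This occurs on the top strand at positions 72–83.
Product length = (reverse-primer end) − (forward-primer start) + 1 = 83 − 24 + 1 = 60 bp.

60 bp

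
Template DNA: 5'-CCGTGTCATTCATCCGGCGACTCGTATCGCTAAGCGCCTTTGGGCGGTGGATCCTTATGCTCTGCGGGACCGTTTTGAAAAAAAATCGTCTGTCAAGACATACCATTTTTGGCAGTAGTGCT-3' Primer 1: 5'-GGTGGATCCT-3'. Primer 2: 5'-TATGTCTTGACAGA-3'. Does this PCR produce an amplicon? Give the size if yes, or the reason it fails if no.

Yes — a 57 bp product.

Primer 1 (GGTGGATCCT) matches the top strand at positions 46–55; it acts as a forward primer.
Primer 2's reverse complement is TCTGTCAAGACATA, matching the top strand at positions 89–102; it acts as a reverse primer.
The 3' ends face each other across positions 46–102, giving a 57 bp product.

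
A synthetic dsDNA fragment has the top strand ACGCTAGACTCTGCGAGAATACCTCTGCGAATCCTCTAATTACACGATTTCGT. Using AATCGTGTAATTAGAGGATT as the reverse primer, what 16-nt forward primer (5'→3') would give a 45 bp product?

The reverse primer's reverse complement AATCCTCTAATTACACGATT matches the template at positions 30–49, so the product ends at position 49.
A 45 bp product then starts at position 49 − 45 + 1 = 5.
The forward primer is identical to the top strand there: TAGACTCTGCGAGAAT.

5'-TAGACTCTGCGAGAAT-3'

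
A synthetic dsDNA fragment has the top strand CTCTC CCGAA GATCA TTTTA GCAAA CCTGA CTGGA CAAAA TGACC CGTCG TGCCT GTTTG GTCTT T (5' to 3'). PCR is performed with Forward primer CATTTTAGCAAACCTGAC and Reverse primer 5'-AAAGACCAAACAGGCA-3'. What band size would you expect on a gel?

53 bp

The forward primer matches the template at positions 14–31.
Taking the reverse complement of AAAGACCAAACAGGCA gives TGCCTGTTTGGTCTTT, found at positions 51–66 on the template; the primer anneals here to the top strand with its 3' end pointing upstream.
Amplicon spans positions 14–66: 53 bp.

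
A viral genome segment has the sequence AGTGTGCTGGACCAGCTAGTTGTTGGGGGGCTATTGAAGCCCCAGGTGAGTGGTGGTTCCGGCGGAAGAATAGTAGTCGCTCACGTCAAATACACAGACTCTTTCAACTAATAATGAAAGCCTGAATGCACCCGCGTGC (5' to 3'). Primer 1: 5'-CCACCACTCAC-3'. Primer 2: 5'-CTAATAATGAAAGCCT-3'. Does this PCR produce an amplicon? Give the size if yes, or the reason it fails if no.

No product — the primers' 3' ends point away from each other.

Primer 1 (CCACCACTCAC) has reverse complement GTGAGTGGTGG, which matches the top strand at positions 46–56; primer 1 anneals to the top strand there with its 3' end pointing upstream toward position 46.
Primer 2 (CTAATAATGAAAGCCT) matches the top strand directly at positions 108–123; it anneals to the bottom strand with its 3' end pointing downstream toward position 123.
The 3' ends diverge (primer 1 extends toward position 1, primer 2 toward position 139), so the primers never converge on a shared product.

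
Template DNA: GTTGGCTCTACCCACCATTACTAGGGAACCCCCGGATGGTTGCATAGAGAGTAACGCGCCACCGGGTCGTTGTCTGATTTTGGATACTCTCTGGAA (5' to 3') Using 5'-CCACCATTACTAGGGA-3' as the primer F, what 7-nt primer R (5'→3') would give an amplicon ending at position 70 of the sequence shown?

5'-ACGACCC-3'

The forward primer binds at positions 12–27; the product's 3' end on the top strand is position 70.
The reverse primer anneals to the top strand over positions 64–70, i.e. to GGGTCGT.
Its sequence written 5'→3' is the reverse complement: ACGACCC.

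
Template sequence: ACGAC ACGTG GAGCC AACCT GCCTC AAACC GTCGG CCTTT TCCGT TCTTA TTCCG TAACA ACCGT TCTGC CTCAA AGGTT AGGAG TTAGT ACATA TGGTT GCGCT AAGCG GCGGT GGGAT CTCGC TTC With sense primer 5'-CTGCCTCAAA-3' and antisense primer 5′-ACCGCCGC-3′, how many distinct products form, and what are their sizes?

Two products: 97 bp, 49 bp

The forward primer CTGCCTCAAA matches the top strand at positions 19–28, 67–76.
The reverse primer's reverse complement is GCGGCGGT, matching at positions 108–115.
Each forward site pairs with the reverse site to give a product ending at position 115: sizes 97, 49 bp.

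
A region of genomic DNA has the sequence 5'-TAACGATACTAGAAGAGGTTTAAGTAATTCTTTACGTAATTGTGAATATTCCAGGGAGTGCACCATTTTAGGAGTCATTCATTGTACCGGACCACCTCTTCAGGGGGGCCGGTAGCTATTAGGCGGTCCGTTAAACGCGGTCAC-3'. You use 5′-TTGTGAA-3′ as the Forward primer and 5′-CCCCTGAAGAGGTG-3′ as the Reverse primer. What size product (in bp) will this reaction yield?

Scanning the template, TTGTGAA occurs at positions 40–46; this primer anneals to the bottom strand there with its 3' end pointing downstream.
Reverse complement of the reverse primer: CACCTCTTCAGGGG. This occurs on the top strand at positions 93–106.
Product length = (reverse-primer end) − (forward-primer start) + 1 = 106 − 40 + 1 = 67 bp.

67 bp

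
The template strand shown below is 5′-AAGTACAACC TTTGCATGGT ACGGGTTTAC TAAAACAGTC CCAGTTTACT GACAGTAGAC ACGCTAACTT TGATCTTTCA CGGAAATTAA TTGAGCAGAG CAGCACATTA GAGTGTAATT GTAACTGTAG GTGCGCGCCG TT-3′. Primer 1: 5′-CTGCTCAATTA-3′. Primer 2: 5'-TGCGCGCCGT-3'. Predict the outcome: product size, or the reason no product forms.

No product — the primers' 3' ends point away from each other.

Primer 1 (CTGCTCAATTA) has reverse complement TAATTGAGCAG, which matches the top strand at positions 88–98; primer 1 anneals to the top strand there with its 3' end pointing upstream toward position 88.
Primer 2 (TGCGCGCCGT) matches the top strand directly at positions 132–141; it anneals to the bottom strand with its 3' end pointing downstream toward position 141.
The 3' ends diverge (primer 1 extends toward position 1, primer 2 toward position 142), so the primers never converge on a shared product.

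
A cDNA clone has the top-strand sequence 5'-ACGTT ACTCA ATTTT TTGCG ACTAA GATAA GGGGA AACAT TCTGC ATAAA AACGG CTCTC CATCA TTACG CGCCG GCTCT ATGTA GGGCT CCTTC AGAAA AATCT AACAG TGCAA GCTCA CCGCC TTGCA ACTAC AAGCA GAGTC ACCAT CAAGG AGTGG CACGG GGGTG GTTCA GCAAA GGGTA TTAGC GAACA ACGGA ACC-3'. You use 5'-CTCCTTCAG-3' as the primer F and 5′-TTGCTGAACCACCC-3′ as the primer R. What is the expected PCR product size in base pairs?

91 bp

Forward primer CTCCTTCAG is found on the top strand at positions 89–97.
The reverse primer's reverse complement is GGGTGGTTCAGCAA, which matches the template at positions 166–179.
The product runs from position 89 to position 179, so its length is 179 − 89 + 1 = 91 bp.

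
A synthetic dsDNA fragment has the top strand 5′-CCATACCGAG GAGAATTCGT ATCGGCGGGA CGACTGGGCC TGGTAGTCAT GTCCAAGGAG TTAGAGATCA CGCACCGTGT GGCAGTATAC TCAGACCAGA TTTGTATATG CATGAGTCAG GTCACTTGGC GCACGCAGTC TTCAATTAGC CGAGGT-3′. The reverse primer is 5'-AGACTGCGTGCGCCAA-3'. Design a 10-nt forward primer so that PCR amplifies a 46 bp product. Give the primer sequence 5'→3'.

The reverse primer's reverse complement TTGGCGCACGCAGTCT matches the template at positions 126–141, so the product ends at position 141.
A 46 bp product then starts at position 141 − 46 + 1 = 96.
The forward primer is identical to the top strand there: CCAGATTTGT.

5'-CCAGATTTGT-3'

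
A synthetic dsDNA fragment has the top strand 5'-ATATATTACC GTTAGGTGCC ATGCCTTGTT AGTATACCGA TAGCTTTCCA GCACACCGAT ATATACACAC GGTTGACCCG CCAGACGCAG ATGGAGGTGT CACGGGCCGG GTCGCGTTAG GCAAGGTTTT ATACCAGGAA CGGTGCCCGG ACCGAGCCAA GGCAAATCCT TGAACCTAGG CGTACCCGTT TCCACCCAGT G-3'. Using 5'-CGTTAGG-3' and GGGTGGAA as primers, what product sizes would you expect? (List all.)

The forward primer CGTTAGG matches the top strand at positions 10–16, 115–121.
The reverse primer's reverse complement is TTCCACCC, matching at positions 190–197.
Each forward site pairs with the reverse site to give a product ending at position 197: sizes 188, 83 bp.

188 bp, 83 bp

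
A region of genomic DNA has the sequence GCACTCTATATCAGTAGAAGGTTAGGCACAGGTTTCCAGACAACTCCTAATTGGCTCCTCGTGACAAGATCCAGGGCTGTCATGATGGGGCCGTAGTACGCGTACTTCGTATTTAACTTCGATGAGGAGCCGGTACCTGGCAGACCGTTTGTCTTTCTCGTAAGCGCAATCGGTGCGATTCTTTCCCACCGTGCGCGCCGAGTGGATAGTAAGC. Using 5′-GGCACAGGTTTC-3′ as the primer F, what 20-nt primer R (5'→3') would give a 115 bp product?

5'-CAGGTACCGGCTCCTCATCG-3'

The forward primer binds at positions 25–36, so a 115 bp product ends at position 25 + 115 − 1 = 139.
The reverse primer anneals to the top strand over positions 120–139, i.e. to CGATGAGGAGCCGGTACCTG.
Its sequence written 5'→3' is the reverse complement: CAGGTACCGGCTCCTCATCG.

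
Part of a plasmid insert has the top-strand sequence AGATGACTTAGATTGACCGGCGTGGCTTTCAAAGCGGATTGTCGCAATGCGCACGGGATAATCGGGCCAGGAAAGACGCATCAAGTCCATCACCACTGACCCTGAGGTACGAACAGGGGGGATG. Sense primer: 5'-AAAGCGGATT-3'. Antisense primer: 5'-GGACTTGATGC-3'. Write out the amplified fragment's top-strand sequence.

5'-AAAGCGGATTGTCGCAATGCGCACGGGATAATCGGGCCAGGAAAGACGCATCAAGTCC-3'

Scanning the template, AAAGCGGATT occurs at positions 31–40; this primer anneals to the bottom strand there with its 3' end pointing downstream.
The reverse primer's reverse complement is GCATCAAGTCC, which matches the template at positions 78–88.
The product is the template from position 31 through 88 (58 bp).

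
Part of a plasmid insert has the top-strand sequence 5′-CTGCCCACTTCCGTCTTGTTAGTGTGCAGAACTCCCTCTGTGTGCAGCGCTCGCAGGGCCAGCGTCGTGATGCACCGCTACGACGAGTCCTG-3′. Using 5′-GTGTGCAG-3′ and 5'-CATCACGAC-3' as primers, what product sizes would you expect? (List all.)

The forward primer GTGTGCAG matches the top strand at positions 22–29, 40–47.
The reverse primer's reverse complement is GTCGTGATG, matching at positions 64–72.
Each forward site pairs with the reverse site to give a product ending at position 72: sizes 51, 33 bp.

51 bp, 33 bp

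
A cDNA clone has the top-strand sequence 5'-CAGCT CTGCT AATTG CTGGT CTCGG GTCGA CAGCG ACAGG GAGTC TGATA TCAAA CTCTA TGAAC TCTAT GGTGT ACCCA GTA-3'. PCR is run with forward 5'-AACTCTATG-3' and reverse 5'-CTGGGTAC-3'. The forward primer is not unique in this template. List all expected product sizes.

28 bp, 19 bp

The forward primer AACTCTATG matches the top strand at positions 54–62, 63–71.
The reverse primer's reverse complement is GTACCCAG, matching at positions 74–81.
Each forward site pairs with the reverse site to give a product ending at position 81: sizes 28, 19 bp.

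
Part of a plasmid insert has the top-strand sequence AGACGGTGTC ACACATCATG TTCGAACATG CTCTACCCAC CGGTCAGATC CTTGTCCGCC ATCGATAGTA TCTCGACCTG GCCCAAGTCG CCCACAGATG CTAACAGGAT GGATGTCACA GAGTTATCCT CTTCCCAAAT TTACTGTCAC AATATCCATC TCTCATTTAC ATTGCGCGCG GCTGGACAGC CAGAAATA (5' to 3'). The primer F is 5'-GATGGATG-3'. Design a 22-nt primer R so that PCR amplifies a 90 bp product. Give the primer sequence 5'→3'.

5'-ATTTCTGGCTGTCCAGCCGCGC-3'

The forward primer binds at positions 108–115, so a 90 bp product ends at position 108 + 90 − 1 = 197.
The reverse primer anneals to the top strand over positions 176–197, i.e. to GCGCGGCTGGACAGCCAGAAAT.
Its sequence written 5'→3' is the reverse complement: ATTTCTGGCTGTCCAGCCGCGC.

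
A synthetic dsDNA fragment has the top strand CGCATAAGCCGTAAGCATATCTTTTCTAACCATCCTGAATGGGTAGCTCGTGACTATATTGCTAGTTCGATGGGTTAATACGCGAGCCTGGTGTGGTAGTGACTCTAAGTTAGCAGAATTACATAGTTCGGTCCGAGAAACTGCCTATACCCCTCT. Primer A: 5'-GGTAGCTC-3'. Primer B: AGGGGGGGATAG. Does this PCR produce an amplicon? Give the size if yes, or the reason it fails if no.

No product — primer B has no binding site in the template.

Primer B (AGGGGGGGATAG) does not match the top strand, and its reverse complement CTATCCCCCCCT does not match either.
With no annealing site for primer B, no amplification occurs.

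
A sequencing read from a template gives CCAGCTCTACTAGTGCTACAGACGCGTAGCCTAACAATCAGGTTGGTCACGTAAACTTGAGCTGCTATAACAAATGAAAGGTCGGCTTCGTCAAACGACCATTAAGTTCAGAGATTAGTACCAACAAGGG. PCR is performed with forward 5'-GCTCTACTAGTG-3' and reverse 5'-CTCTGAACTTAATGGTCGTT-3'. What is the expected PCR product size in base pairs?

Scanning the template, GCTCTACTAGTG occurs at positions 4–15; this primer anneals to the bottom strand there with its 3' end pointing downstream.
Taking the reverse complement of CTCTGAACTTAATGGTCGTT gives AACGACCATTAAGTTCAGAG, found at positions 94–113 on the template; the primer anneals here to the top strand with its 3' end pointing upstream.
Product length = (reverse-primer end) − (forward-primer start) + 1 = 113 − 4 + 1 = 110 bp.

110 bp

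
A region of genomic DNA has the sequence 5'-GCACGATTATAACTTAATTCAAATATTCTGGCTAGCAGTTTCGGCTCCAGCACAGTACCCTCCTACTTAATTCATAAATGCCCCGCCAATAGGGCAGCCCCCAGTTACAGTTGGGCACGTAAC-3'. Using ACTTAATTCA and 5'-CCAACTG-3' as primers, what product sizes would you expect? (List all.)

103 bp, 50 bp

The forward primer ACTTAATTCA matches the top strand at positions 12–21, 65–74.
The reverse primer's reverse complement is CAGTTGG, matching at positions 108–114.
Each forward site pairs with the reverse site to give a product ending at position 114: sizes 103, 50 bp.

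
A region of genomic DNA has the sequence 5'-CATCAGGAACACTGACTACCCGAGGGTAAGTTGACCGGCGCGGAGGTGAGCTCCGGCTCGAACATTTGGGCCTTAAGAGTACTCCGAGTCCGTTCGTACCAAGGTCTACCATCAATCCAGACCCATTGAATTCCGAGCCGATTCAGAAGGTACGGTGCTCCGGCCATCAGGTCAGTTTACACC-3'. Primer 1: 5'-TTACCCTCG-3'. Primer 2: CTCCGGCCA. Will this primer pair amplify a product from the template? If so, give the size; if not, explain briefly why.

Primer 1 (TTACCCTCG) has reverse complement CGAGGGTAA, which matches the top strand at positions 21–29; primer 1 anneals to the top strand there with its 3' end pointing upstream toward position 21.
Primer 2 (CTCCGGCCA) matches the top strand directly at positions 158–166; it anneals to the bottom strand with its 3' end pointing downstream toward position 166.
The 3' ends diverge (primer 1 extends toward position 1, primer 2 toward position 183), so the primers never converge on a shared product.

No product — the primers' 3' ends point away from each other.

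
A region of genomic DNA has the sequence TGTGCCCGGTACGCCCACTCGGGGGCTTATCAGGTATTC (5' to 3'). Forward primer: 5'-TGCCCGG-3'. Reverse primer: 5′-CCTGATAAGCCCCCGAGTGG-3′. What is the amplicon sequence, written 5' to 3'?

Forward primer TGCCCGG is found on the top strand at positions 3–9.
Taking the reverse complement of CCTGATAAGCCCCCGAGTGG gives CCACTCGGGGGCTTATCAGG, found at positions 15–34 on the template; the primer anneals here to the top strand with its 3' end pointing upstream.
The product is the template from position 3 through 34 (32 bp).

5'-TGCCCGGTACGCCCACTCGGGGGCTTATCAGG-3'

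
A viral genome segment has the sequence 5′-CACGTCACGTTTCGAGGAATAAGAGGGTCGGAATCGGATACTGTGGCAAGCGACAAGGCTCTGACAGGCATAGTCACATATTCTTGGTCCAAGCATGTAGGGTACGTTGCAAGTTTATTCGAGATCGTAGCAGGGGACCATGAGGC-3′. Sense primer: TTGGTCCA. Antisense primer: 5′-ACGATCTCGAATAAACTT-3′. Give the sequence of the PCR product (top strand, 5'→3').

Forward primer TTGGTCCA is found on the top strand at positions 84–91.
The reverse primer's reverse complement is AAGTTTATTCGAGATCGT, which matches the template at positions 111–128.
The product is the template from position 84 through 128 (45 bp).

5'-TTGGTCCAAGCATGTAGGGTACGTTGCAAGTTTATTCGAGATCGT-3'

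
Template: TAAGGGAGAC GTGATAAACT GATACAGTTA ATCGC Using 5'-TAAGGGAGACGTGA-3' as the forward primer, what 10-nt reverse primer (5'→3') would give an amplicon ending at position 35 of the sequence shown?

5'-GCGATTAACT-3'

The forward primer binds at positions 1–14; the product's 3' end on the top strand is position 35.
The reverse primer anneals to the top strand over positions 26–35, i.e. to AGTTAATCGC.
Its sequence written 5'→3' is the reverse complement: GCGATTAACT.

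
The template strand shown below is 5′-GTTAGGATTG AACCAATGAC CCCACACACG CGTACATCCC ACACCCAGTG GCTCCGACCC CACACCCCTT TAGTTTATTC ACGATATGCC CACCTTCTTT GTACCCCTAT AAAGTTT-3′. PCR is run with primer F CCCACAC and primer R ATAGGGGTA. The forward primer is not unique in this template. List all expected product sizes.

The forward primer CCCACAC matches the top strand at positions 21–27, 38–44, 59–65.
The reverse primer's reverse complement is TACCCCTAT, matching at positions 102–110.
Each forward site pairs with the reverse site to give a product ending at position 110: sizes 90, 73, 52 bp.

90 bp, 73 bp, 52 bp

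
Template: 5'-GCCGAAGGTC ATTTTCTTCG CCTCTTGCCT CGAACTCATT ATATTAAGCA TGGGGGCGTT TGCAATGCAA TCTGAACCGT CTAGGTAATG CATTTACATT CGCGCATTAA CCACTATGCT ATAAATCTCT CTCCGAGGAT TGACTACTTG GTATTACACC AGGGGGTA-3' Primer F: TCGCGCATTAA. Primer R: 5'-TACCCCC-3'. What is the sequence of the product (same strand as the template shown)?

5'-TCGCGCATTAACCACTATGCTATAAATCTCTCTCCGAGGATTGACTACTTGGTATTACACCAGGGGGTA-3'

Forward primer TCGCGCATTAA is found on the top strand at positions 100–110.
Taking the reverse complement of TACCCCC gives GGGGGTA, found at positions 162–168 on the template; the primer anneals here to the top strand with its 3' end pointing upstream.
The product is the template from position 100 through 168 (69 bp).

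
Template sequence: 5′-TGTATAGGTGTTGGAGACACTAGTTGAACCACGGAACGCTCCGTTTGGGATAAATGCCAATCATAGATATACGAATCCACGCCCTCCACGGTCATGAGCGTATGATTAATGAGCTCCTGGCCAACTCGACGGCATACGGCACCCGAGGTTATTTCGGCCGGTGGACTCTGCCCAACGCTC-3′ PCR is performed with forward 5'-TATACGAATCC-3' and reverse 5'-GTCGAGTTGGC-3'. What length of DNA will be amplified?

Scanning the template, TATACGAATCC occurs at positions 68–78; this primer anneals to the bottom strand there with its 3' end pointing downstream.
Taking the reverse complement of GTCGAGTTGGC gives GCCAACTCGAC, found at positions 120–130 on the template; the primer anneals here to the top strand with its 3' end pointing upstream.
The product runs from position 68 to position 130, so its length is 130 − 68 + 1 = 63 bp.

63 bp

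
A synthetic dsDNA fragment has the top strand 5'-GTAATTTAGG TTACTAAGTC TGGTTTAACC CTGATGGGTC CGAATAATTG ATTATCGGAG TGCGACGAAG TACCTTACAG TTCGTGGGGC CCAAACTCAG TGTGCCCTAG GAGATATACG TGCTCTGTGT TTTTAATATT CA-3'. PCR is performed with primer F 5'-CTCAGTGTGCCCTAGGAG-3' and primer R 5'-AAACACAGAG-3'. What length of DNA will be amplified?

37 bp

The forward primer matches the template at positions 96–113.
Reverse complement of the reverse primer: CTCTGTGTTT. This occurs on the top strand at positions 123–132.
Product length = (reverse-primer end) − (forward-primer start) + 1 = 132 − 96 + 1 = 37 bp.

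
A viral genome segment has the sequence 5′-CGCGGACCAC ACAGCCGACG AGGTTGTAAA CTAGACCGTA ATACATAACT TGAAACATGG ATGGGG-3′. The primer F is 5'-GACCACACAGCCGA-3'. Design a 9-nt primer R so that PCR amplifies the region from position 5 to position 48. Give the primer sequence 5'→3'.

The product's 3' end on the top strand is position 48.
The reverse primer anneals to the top strand over positions 40–48, i.e. to AATACATAA.
Its sequence written 5'→3' is the reverse complement: TTATGTATT.

5'-TTATGTATT-3'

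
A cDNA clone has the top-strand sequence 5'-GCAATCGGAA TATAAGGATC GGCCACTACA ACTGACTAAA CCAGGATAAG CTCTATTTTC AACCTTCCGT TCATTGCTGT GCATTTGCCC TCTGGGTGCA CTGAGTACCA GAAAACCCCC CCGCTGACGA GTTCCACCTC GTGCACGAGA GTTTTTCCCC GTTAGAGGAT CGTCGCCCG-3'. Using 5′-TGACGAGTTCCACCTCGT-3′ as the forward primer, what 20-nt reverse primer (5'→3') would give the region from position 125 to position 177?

5'-GGCGACGATCCTCTAACGGG-3'

The product's 3' end on the top strand is position 177.
The reverse primer anneals to the top strand over positions 158–177, i.e. to CCCGTTAGAGGATCGTCGCC.
Its sequence written 5'→3' is the reverse complement: GGCGACGATCCTCTAACGGG.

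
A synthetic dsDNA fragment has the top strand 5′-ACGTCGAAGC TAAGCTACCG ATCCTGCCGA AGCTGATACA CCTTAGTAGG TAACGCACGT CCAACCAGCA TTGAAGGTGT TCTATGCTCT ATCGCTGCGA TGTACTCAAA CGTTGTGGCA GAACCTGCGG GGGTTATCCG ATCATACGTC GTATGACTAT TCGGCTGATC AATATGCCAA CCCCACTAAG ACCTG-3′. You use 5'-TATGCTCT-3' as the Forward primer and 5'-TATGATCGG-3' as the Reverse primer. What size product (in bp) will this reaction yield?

64 bp

The forward primer matches the template at positions 83–90.
Taking the reverse complement of TATGATCGG gives CCGATCATA, found at positions 138–146 on the template; the primer anneals here to the top strand with its 3' end pointing upstream.
The product runs from position 83 to position 146, so its length is 146 − 83 + 1 = 64 bp.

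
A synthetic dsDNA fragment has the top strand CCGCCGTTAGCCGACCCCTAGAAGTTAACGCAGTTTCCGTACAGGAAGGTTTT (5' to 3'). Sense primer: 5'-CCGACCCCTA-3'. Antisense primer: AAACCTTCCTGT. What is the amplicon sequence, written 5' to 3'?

The forward primer matches the template at positions 11–20.
Reverse complement of the reverse primer: ACAGGAAGGTTT. This occurs on the top strand at positions 41–52.
The product is the template from position 11 through 52 (42 bp).

5'-CCGACCCCTAGAAGTTAACGCAGTTTCCGTACAGGAAGGTTT-3'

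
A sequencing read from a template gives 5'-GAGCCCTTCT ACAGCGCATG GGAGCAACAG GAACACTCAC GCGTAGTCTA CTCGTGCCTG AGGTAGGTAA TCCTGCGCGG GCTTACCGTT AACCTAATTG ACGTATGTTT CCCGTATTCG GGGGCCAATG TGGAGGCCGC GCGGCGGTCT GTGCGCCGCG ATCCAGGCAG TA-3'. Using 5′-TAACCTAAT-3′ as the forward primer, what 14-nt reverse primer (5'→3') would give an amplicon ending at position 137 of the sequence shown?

The forward primer binds at positions 90–98; the product's 3' end on the top strand is position 137.
The reverse primer anneals to the top strand over positions 124–137, i.e. to GCCAATGTGGAGGC.
Its sequence written 5'→3' is the reverse complement: GCCTCCACATTGGC.

5'-GCCTCCACATTGGC-3'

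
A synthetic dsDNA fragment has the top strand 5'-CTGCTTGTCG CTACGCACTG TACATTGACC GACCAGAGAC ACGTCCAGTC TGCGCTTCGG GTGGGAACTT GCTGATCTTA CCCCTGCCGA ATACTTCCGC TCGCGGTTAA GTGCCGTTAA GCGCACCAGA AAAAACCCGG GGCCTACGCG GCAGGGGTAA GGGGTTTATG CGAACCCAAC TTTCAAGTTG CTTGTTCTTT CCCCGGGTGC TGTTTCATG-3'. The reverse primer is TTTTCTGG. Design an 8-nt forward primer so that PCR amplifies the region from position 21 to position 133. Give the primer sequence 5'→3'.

The reverse primer's reverse complement CCAGAAAA matches the template at positions 126–133; the product starts at position 21.
The forward primer is identical to the top strand over positions 21–28: TACATTGA.

5'-TACATTGA-3'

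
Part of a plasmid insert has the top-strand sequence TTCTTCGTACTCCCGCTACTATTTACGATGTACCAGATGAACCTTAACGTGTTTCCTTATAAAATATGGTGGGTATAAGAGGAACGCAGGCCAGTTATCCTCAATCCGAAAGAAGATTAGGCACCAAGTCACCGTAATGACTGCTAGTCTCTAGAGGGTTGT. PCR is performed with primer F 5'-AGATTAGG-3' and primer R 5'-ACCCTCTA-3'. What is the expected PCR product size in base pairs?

The forward primer matches the template at positions 114–121.
Taking the reverse complement of ACCCTCTA gives TAGAGGGT, found at positions 152–159 on the template; the primer anneals here to the top strand with its 3' end pointing upstream.
The product runs from position 114 to position 159, so its length is 159 − 114 + 1 = 46 bp.

46 bp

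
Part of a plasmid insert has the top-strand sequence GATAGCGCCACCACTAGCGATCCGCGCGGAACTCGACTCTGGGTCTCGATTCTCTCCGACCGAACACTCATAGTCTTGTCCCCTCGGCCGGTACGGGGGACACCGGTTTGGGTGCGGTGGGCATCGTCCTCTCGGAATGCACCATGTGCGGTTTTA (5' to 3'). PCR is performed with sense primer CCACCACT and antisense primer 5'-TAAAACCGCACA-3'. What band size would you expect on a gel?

Scanning the template, CCACCACT occurs at positions 8–15; this primer anneals to the bottom strand there with its 3' end pointing downstream.
The reverse primer's reverse complement is TGTGCGGTTTTA, which matches the template at positions 145–156.
Amplicon spans positions 8–156: 149 bp.

149 bp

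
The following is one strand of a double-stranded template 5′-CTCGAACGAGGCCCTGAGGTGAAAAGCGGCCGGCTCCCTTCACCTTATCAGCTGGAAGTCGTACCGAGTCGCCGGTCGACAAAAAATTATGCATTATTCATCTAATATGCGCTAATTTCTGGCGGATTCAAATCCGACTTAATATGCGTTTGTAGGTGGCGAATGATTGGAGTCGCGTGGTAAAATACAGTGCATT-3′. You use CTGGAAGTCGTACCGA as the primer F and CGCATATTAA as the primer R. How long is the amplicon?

The forward primer matches the template at positions 52–67.
The reverse primer's reverse complement is TTAATATGCG, which matches the template at positions 139–148.
The product runs from position 52 to position 148, so its length is 148 − 52 + 1 = 97 bp.

97 bp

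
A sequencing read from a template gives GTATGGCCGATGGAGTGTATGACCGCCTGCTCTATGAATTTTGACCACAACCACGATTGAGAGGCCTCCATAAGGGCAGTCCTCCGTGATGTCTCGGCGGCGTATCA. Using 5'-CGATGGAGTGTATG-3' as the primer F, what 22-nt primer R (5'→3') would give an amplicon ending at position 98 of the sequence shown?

The forward primer binds at positions 8–21; the product's 3' end on the top strand is position 98.
The reverse primer anneals to the top strand over positions 77–98, i.e. to CAGTCCTCCGTGATGTCTCGGC.
Its sequence written 5'→3' is the reverse complement: GCCGAGACATCACGGAGGACTG.

5'-GCCGAGACATCACGGAGGACTG-3'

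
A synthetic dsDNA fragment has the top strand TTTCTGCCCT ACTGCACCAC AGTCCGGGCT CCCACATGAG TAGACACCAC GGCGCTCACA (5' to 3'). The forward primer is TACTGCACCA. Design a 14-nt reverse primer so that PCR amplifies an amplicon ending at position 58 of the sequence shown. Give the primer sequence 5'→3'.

The forward primer binds at positions 10–19; the product's 3' end on the top strand is position 58.
The reverse primer anneals to the top strand over positions 45–58, i.e. to CACCACGGCGCTCA.
Its sequence written 5'→3' is the reverse complement: TGAGCGCCGTGGTG.

5'-TGAGCGCCGTGGTG-3'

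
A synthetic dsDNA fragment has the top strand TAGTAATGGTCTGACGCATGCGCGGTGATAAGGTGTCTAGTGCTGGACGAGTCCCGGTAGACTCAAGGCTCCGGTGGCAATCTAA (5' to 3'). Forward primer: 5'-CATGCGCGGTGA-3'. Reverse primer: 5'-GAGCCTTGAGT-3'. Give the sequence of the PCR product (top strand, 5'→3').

5'-CATGCGCGGTGATAAGGTGTCTAGTGCTGGACGAGTCCCGGTAGACTCAAGGCTC-3'

Forward primer CATGCGCGGTGA is found on the top strand at positions 17–28.
The reverse primer's reverse complement is ACTCAAGGCTC, which matches the template at positions 61–71.
The product is the template from position 17 through 71 (55 bp).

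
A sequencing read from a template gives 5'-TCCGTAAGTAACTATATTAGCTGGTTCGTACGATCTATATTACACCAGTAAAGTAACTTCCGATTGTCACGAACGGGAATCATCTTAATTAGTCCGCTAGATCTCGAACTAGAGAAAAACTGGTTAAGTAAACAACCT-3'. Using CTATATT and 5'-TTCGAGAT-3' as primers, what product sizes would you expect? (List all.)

97 bp, 74 bp

The forward primer CTATATT matches the top strand at positions 12–18, 35–41.
The reverse primer's reverse complement is ATCTCGAA, matching at positions 101–108.
Each forward site pairs with the reverse site to give a product ending at position 108: sizes 97, 74 bp.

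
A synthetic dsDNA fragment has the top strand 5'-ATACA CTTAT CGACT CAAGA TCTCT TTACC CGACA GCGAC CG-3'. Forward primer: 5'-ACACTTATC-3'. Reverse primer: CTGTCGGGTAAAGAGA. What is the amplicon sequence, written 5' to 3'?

Forward primer ACACTTATC is found on the top strand at positions 3–11.
The reverse primer's reverse complement is TCTCTTTACCCGACAG, which matches the template at positions 21–36.
The product is the template from position 3 through 36 (34 bp).

5'-ACACTTATCGACTCAAGATCTCTTTACCCGACAG-3'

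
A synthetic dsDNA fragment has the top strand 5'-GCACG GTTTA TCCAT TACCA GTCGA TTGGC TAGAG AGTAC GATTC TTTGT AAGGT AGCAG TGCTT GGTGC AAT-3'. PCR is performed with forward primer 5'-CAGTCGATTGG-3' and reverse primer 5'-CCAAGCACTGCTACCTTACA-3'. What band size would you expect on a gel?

Forward primer CAGTCGATTGG is found on the top strand at positions 19–29.
Reverse complement of the reverse primer: TGTAAGGTAGCAGTGCTTGG. This occurs on the top strand at positions 48–67.
Product length = (reverse-primer end) − (forward-primer start) + 1 = 67 − 19 + 1 = 49 bp.

49 bp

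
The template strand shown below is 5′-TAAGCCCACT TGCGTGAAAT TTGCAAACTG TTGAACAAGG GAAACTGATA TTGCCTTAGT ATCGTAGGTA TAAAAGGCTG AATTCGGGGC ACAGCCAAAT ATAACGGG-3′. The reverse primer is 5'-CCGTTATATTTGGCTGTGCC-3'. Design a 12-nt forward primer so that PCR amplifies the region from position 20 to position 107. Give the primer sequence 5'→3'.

5'-TTTGCAAACTGT-3'

The reverse primer's reverse complement GGCACAGCCAAATATAACGG matches the template at positions 88–107; the product starts at position 20.
The forward primer is identical to the top strand over positions 20–31: TTTGCAAACTGT.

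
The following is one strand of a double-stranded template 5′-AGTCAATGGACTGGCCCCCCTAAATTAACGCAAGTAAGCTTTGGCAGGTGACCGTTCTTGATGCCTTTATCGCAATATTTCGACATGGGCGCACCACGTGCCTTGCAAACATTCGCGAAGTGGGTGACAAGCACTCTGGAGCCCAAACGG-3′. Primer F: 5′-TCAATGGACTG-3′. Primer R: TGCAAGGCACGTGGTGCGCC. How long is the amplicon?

Scanning the template, TCAATGGACTG occurs at positions 3–13; this primer anneals to the bottom strand there with its 3' end pointing downstream.
Taking the reverse complement of TGCAAGGCACGTGGTGCGCC gives GGCGCACCACGTGCCTTGCA, found at positions 88–107 on the template; the primer anneals here to the top strand with its 3' end pointing upstream.
Product length = (reverse-primer end) − (forward-primer start) + 1 = 107 − 3 + 1 = 105 bp.

105 bp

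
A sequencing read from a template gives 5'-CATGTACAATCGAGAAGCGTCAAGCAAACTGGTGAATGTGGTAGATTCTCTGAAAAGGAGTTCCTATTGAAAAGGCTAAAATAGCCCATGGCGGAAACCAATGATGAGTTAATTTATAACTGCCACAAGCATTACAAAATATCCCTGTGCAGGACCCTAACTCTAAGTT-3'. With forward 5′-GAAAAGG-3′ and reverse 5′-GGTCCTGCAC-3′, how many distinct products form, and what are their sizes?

The forward primer GAAAAGG matches the top strand at positions 52–58, 69–75.
The reverse primer's reverse complement is GTGCAGGACC, matching at positions 147–156.
Each forward site pairs with the reverse site to give a product ending at position 156: sizes 105, 88 bp.

Two products: 105 bp, 88 bp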